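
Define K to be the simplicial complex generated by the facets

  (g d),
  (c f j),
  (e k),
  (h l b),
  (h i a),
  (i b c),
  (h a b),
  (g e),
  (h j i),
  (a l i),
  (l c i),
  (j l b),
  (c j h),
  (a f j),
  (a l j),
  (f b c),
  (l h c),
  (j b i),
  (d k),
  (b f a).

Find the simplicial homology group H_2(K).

We work with the vertex ordering a < b < c < d < e < f < g < h < i < j < k < l. The simplices of K, each written with vertices in increasing order, are:

  0-simplices (12): a, b, c, d, e, f, g, h, i, j, k, l
  1-simplices (28): ab, af, ah, ai, aj, al, bc, bf, bh, bi, bj, bl, cf, ch, ci, cj, cl, dg, dk, eg, ek, fj, hi, hj, hl, ij, il, jl
  2-simplices (16): abf, abh, afj, ahi, ail, ajl, bcf, bci, bhl, bij, bjl, cfj, chj, chl, cil, hij

Hence C_0 ≅ Z^12, C_1 ≅ Z^28, C_2 ≅ Z^16.

∂_1: C_1 → C_0 sends each edge [p,q] (with p < q) to q − p.
The resulting 12×28 matrix has rank 10, and its Smith normal form has invariant factors (1,1,1,1,1,1,1,1,1,1).

∂_2: C_2 → C_1 maps a triangle to the signed sum of its edges. For instance
  ∂chl = hl − cl + ch,
  ∂bhl = hl − bl + bh.
As a 28×16 matrix over Z this has rank 15, with invariant factors (1,1,1,1,1,1,1,1,1,1,1,1,1,1,1).

From H_k ≅ ker(∂_k) / im(∂_{k+1}) we obtain:

  H_2: rank ker ∂_2 − rank ∂_3 = (16 − 15) − 0 = 1, and there is no ∂_3, so H_2 ≅ Z.

(K is a triangulation of the disjoint union of the circle S^1 and the torus T^2.)

H_2 ≅ Z.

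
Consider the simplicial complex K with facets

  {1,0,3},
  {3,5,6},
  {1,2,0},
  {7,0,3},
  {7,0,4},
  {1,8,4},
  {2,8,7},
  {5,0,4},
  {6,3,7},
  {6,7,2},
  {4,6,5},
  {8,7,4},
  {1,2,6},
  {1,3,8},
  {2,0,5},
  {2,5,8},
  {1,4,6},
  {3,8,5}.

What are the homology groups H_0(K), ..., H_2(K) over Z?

We work with the vertex ordering 0 < 1 < 2 < 3 < 4 < 5 < 6 < 7 < 8. The simplices of K, each written with vertices in increasing order, are:

  0-simplices (9): [0], [1], [2], [3], [4], [5], [6], [7], [8]
  1-simplices (27): (27 of them)
  2-simplices (18): [0,1,2], [0,1,3], [0,2,5], [0,3,7], [0,4,5], [0,4,7], [1,2,6], [1,3,8], [1,4,6], [1,4,8], [2,5,8], [2,6,7], [2,7,8], [3,5,6], [3,5,8], [3,6,7], [4,5,6], [4,7,8]

giving chain groups C_0 ≅ Z^9, C_1 ≅ Z^27, C_2 ≅ Z^18.

The boundary map ∂_1: C_1 → C_0 is given by ∂[p,q] = [q] − [p].
The 9×27 boundary matrix has rank 8 and Smith normal form diag(1,1,1,1,1,1,1,1).

∂_2: C_2 → C_1 acts by ∂[p,q,r] = [q,r] − [p,r] + [p,q]. For instance
  ∂[4,7,8] = [7,8] − [4,8] + [4,7],
  ∂[4,5,6] = [5,6] − [4,6] + [4,5].
As a 27×18 matrix over Z this has rank 17, with invariant factors (1,1,1,1,1,1,1,1,1,1,1,1,1,1,1,1,1).

Reading off H_k = ker ∂_k / im ∂_{k+1}:

  H_0: rank C_0 − rank ∂_1 = 9 − 8 = 1, and the invariant factors of ∂_1 are all 1, so H_0 ≅ Z.
  H_1: rank ker ∂_1 − rank ∂_2 = (27 − 8) − 17 = 2, and the invariant factors of ∂_2 are all 1, so H_1 ≅ Z^2.
  H_2: rank ker ∂_2 − rank ∂_3 = (18 − 17) − 0 = 1, and there is no ∂_3, so H_2 ≅ Z.

H_0 = Z,  H_1 = Z^2,  H_2 = Z.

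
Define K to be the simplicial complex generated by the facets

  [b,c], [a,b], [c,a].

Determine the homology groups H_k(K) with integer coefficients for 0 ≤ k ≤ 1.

H_0 = Z,  H_1 = Z.

Fix the vertex order a < b < c and write every simplex with vertices in increasing order. Then dim K = 1 and the simplices of K are:

  0-simplices (3): a, b, c
  1-simplices (3): ab, ac, bc

so the chain groups are C_0 ≅ Z^3, C_1 ≅ Z^3.

The boundary map ∂_1: C_1 → C_0 maps an edge to its endpoints' difference, ∂[p,q] = q − p. For instance
  ∂ac = c − a.
This gives a 3×3 integer matrix of rank 2; reducing to Smith normal form yields diagonal entries (1,1).

Computing H_k = (kernel of ∂_k) / (image of ∂_{k+1}):

  H_0: rank C_0 − rank ∂_1 = 3 − 2 = 1, and the invariant factors of ∂_1 are all 1, so H_0 = Z.
  H_1: rank ker ∂_1 − rank ∂_2 = (3 − 2) − 0 = 1, and there is no ∂_2, so H_1 = Z.

(K is a triangulation of the circle S^1.)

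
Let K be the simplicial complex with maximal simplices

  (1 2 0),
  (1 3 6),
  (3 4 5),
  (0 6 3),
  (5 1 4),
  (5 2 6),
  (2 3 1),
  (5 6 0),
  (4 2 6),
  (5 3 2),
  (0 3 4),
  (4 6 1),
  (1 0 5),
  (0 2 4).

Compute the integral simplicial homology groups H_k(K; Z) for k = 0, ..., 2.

Order the vertices as 0 < 1 < 2 < 3 < 4 < 5 < 6. Listing each simplex with vertices in this order, K has dimension 2 with simplices:

  0-simplices (7): [0], [1], [2], [3], [4], [5], [6]
  1-simplices (21): [0,1], [0,2], [0,3], [0,4], [0,5], [0,6], [1,2], [1,3], [1,4], [1,5], [1,6], [2,3], [2,4], [2,5], [2,6], [3,4], [3,5], [3,6], [4,5], [4,6], [5,6]
  2-simplices (14): [0,1,2], [0,1,5], [0,2,4], [0,3,4], [0,3,6], [0,5,6], [1,2,3], [1,3,6], [1,4,5], [1,4,6], [2,3,5], [2,4,6], [2,5,6], [3,4,5]

so the chain groups are C_0 ≅ Z^7, C_1 ≅ Z^21, C_2 ≅ Z^14.

∂_1: C_1 → C_0 sends each edge [p,q] (with p < q) to q − p.
This gives a 7×21 integer matrix of rank 6; reducing to Smith normal form yields diagonal entries (1,1,1,1,1,1).

The boundary map ∂_2: C_2 → C_1 acts by ∂[p,q,r] = [q,r] − [p,r] + [p,q]. For instance
  ∂[2,4,6] = [4,6] − [2,6] + [2,4],
  ∂[3,4,5] = [4,5] − [3,5] + [3,4].
The resulting 21×14 matrix has rank 13, and its Smith normal form has invariant factors (1,1,1,1,1,1,1,1,1,1,1,1,1).

Now H_k = ker ∂_k / im ∂_{k+1}, so:

  H_0: rank C_0 − rank ∂_1 = 7 − 6 = 1, and the invariant factors of ∂_1 are all 1, so H_0 = Z.
  H_1: rank ker ∂_1 − rank ∂_2 = (21 − 6) − 13 = 2, and the invariant factors of ∂_2 are all 1, so H_1 = Z^2.
  H_2: rank ker ∂_2 − rank ∂_3 = (14 − 13) − 0 = 1, and there is no ∂_3, so H_2 = Z.

As a check, the Euler characteristic is 7 − 21 + 14 = 0, which agrees with 1 − 2 + 1 = 0.

H_0 ≅ Z,  H_1 ≅ Z^2,  H_2 ≅ Z.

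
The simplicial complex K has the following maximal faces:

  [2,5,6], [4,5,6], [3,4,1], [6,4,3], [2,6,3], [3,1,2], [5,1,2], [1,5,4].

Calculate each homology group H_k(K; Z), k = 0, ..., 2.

Order the vertices as 1 < 2 < 3 < 4 < 5 < 6. Listing each simplex with vertices in this order, K has dimension 2 with simplices:

  0-simplices (6): [1], [2], [3], [4], [5], [6]
  1-simplices (12): [1,2], [1,3], [1,4], [1,5], [2,3], [2,5], [2,6], [3,4], [3,6], [4,5], [4,6], [5,6]
  2-simplices (8): [1,2,3], [1,2,5], [1,3,4], [1,4,5], [2,3,6], [2,5,6], [3,4,6], [4,5,6]

so the chain groups are C_0 ≅ Z^6, C_1 ≅ Z^12, C_2 ≅ Z^8.

The boundary map ∂_1: C_1 → C_0 sends each edge [p,q] (with p < q) to q − p.
This gives a 6×12 integer matrix of rank 5; reducing to Smith normal form yields diagonal entries (1,1,1,1,1).

∂_2: C_2 → C_1 maps a triangle to the signed sum of its edges. For instance
  ∂[1,2,3] = [2,3] − [1,3] + [1,2],
  ∂[1,2,5] = [2,5] − [1,5] + [1,2].
The 12×8 boundary matrix has rank 7 and Smith normal form diag(1,1,1,1,1,1,1).

Now H_k = ker ∂_k / im ∂_{k+1}, so:

  H_0: rank C_0 − rank ∂_1 = 6 − 5 = 1, and the invariant factors of ∂_1 are all 1, so H_0 ≅ Z.
  H_1: rank ker ∂_1 − rank ∂_2 = (12 − 5) − 7 = 0, and the invariant factors of ∂_2 are all 1, so H_1 ≅ 0.
  H_2: rank ker ∂_2 − rank ∂_3 = (8 − 7) − 0 = 1, and there is no ∂_3, so H_2 ≅ Z.

H_0 ≅ Z,  H_1 = 0,  H_2 ≅ Z.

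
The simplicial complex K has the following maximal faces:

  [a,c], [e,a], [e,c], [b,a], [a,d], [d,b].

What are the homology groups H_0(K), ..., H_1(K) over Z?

H_0 ≅ Z,  H_1 ≅ Z^2.

Order the vertices as a < b < c < d < e. Listing each simplex with vertices in this order, K has dimension 1 with simplices:

  0-simplices (5): a, b, c, d, e
  1-simplices (6): ab, ac, ad, ae, bd, ce

Hence C_0 ≅ Z^5, C_1 ≅ Z^6.

Boundary ∂_1: C_1 → C_0 sends each edge [p,q] (with p < q) to q − p. For instance
  ∂ac = c − a.
The resulting 5×6 matrix has rank 4, and its Smith normal form has invariant factors (1,1,1,1).

From H_k ≅ ker(∂_k) / im(∂_{k+1}) we obtain:

  H_0: rank C_0 − rank ∂_1 = 5 − 4 = 1, and the invariant factors of ∂_1 are all 1, so H_0 = Z.
  H_1: rank ker ∂_1 − rank ∂_2 = (6 − 4) − 0 = 2, and there is no ∂_2, so H_1 = Z^2.

As a check, the Euler characteristic is 5 − 6 = -1, which agrees with 1 − 2 = -1.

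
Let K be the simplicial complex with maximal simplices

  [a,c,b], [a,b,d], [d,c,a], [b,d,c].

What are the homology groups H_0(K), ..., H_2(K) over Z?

H_0 = Z,  H_1 = 0,  H_2 = Z.

Order the vertices as a < b < c < d. Listing each simplex with vertices in this order, K has dimension 2 with simplices:

  0-simplices (4): a, b, c, d
  1-simplices (6): ab, ac, ad, bc, bd, cd
  2-simplices (4): abc, abd, acd, bcd

Hence C_0 ≅ Z^4, C_1 ≅ Z^6, C_2 ≅ Z^4.

The boundary map ∂_1: C_1 → C_0 is given by ∂[p,q] = [q] − [p].
The 4×6 boundary matrix has rank 3 and Smith normal form diag(1,1,1).

Boundary ∂_2: C_2 → C_1 sends each 2-simplex [p,q,r] to [q,r] − [p,r] + [p,q]. For instance
  ∂acd = cd − ad + ac,
  ∂abc = bc − ac + ab.
The 6×4 boundary matrix has rank 3 and Smith normal form diag(1,1,1).

Reading off H_k = ker ∂_k / im ∂_{k+1}:

  H_0: rank C_0 − rank ∂_1 = 4 − 3 = 1, and the invariant factors of ∂_1 are all 1, so H_0 ≅ Z.
  H_1: rank ker ∂_1 − rank ∂_2 = (6 − 3) − 3 = 0, and the invariant factors of ∂_2 are all 1, so H_1 ≅ 0.
  H_2: rank ker ∂_2 − rank ∂_3 = (4 − 3) − 0 = 1, and there is no ∂_3, so H_2 ≅ Z.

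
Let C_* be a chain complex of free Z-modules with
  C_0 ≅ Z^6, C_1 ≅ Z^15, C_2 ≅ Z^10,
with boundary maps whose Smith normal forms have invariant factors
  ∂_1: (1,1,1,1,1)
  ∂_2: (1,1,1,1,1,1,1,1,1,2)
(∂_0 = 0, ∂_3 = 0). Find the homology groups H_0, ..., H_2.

H_0 ≅ Z,  H_1 ≅ Z/2,  H_2 = 0.

H_0: b_0 = 6 − 0 − 5 = 1; torsion from ∂_1 factors > 1: none. So H_0 ≅ Z.
H_1: b_1 = 15 − 5 − 10 = 0; torsion from ∂_2 factors > 1: [2]. So H_1 ≅ Z/2.
H_2: b_2 = 10 − 10 − 0 = 0; torsion from ∂_3 factors > 1: none. So H_2 ≅ 0.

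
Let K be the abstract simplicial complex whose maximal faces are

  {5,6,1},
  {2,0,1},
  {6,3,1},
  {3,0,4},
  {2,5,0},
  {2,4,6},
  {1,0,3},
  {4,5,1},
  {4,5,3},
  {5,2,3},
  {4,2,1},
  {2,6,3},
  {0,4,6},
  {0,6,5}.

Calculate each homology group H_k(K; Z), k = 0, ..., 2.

Order the vertices as 0 < 1 < 2 < 3 < 4 < 5 < 6. Listing each simplex with vertices in this order, K has dimension 2 with simplices:

  0-simplices (7): [0], [1], [2], [3], [4], [5], [6]
  1-simplices (21): [0,1], [0,2], [0,3], [0,4], [0,5], [0,6], [1,2], [1,3], [1,4], [1,5], [1,6], [2,3], [2,4], [2,5], [2,6], [3,4], [3,5], [3,6], [4,5], [4,6], [5,6]
  2-simplices (14): [0,1,2], [0,1,3], [0,2,5], [0,3,4], [0,4,6], [0,5,6], [1,2,4], [1,3,6], [1,4,5], [1,5,6], [2,3,5], [2,3,6], [2,4,6], [3,4,5]

so the chain groups are C_0 ≅ Z^7, C_1 ≅ Z^21, C_2 ≅ Z^14.

The boundary map ∂_1: C_1 → C_0 is given by ∂[p,q] = [q] − [p].
The resulting 7×21 matrix has rank 6, and its Smith normal form has invariant factors (1,1,1,1,1,1).

∂_2: C_2 → C_1 maps a triangle to the signed sum of its edges. For instance
  ∂[0,5,6] = [5,6] − [0,6] + [0,5],
  ∂[0,2,5] = [2,5] − [0,5] + [0,2].
The resulting 21×14 matrix has rank 13, and its Smith normal form has invariant factors (1,1,1,1,1,1,1,1,1,1,1,1,1).

Now H_k = ker ∂_k / im ∂_{k+1}, so:

  H_0: rank C_0 − rank ∂_1 = 7 − 6 = 1, and the invariant factors of ∂_1 are all 1, so H_0 ≅ Z.
  H_1: rank ker ∂_1 − rank ∂_2 = (21 − 6) − 13 = 2, and the invariant factors of ∂_2 are all 1, so H_1 ≅ Z^2.
  H_2: rank ker ∂_2 − rank ∂_3 = (14 − 13) − 0 = 1, and there is no ∂_3, so H_2 ≅ Z.

As a check, the Euler characteristic is 7 − 21 + 14 = 0, which agrees with 1 − 2 + 1 = 0.

H_0 = Z,  H_1 = Z^2,  H_2 = Z.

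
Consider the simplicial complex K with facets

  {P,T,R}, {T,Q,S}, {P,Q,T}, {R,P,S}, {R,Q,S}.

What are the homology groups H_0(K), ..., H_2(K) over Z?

Take the total order P < Q < R < S < T on the vertex set. Then K (dimension 2) consists of the simplices:

  0-simplices (5): P, Q, R, S, T
  1-simplices (10): PQ, PR, PS, PT, QR, QS, QT, RS, RT, ST
  2-simplices (5): PQT, PRS, PRT, QRS, QST

giving chain groups C_0 ≅ Z^5, C_1 ≅ Z^10, C_2 ≅ Z^5.

The boundary map ∂_1: C_1 → C_0 maps an edge to its endpoints' difference, ∂[p,q] = q − p.
The 5×10 boundary matrix has rank 4 and Smith normal form diag(1,1,1,1).

Boundary ∂_2: C_2 → C_1 maps a triangle to the signed sum of its edges. For instance
  ∂QRS = RS − QS + QR,
  ∂PRT = RT − PT + PR.
The 10×5 boundary matrix has rank 5 and Smith normal form diag(1,1,1,1,1).

Computing H_k = (kernel of ∂_k) / (image of ∂_{k+1}):

  H_0: rank C_0 − rank ∂_1 = 5 − 4 = 1, and the invariant factors of ∂_1 are all 1, so H_0 = Z.
  H_1: rank ker ∂_1 − rank ∂_2 = (10 − 4) − 5 = 1, and the invariant factors of ∂_2 are all 1, so H_1 = Z.
  H_2: rank ker ∂_2 − rank ∂_3 = (5 − 5) − 0 = 0, and there is no ∂_3, so H_2 = 0.

H_0 ≅ Z,  H_1 ≅ Z,  H_2 = 0.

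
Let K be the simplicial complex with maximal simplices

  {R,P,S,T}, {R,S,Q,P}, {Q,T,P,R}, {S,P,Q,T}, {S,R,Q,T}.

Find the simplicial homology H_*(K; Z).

H_0 = Z,  H_1 = 0,  H_2 = 0,  H_3 = Z.

Take the total order P < Q < R < S < T on the vertex set. Then K (dimension 3) consists of the simplices:

  0-simplices (5): P, Q, R, S, T
  1-simplices (10): PQ, PR, PS, PT, QR, QS, QT, RS, RT, ST
  2-simplices (10): PQR, PQS, PQT, PRS, PRT, PST, QRS, QRT, QST, RST
  3-simplices (5): PQRS, PQRT, PQST, PRST, QRST

giving chain groups C_0 ≅ Z^5, C_1 ≅ Z^10, C_2 ≅ Z^10, C_3 ≅ Z^5.

Boundary ∂_1: C_1 → C_0 maps an edge to its endpoints' difference, ∂[p,q] = q − p. For instance
  ∂QT = T − Q.
The 5×10 boundary matrix has rank 4 and Smith normal form diag(1,1,1,1).

∂_2: C_2 → C_1 maps a triangle to the signed sum of its edges. For instance
  ∂QRS = RS − QS + QR,
  ∂QRT = RT − QT + QR.
The 10×10 boundary matrix has rank 6 and Smith normal form diag(1,1,1,1,1,1).

Boundary ∂_3: C_3 → C_2 sends each 3-simplex σ to the alternating sum Σ_i (−1)^i (σ with its i-th vertex removed). For instance
  ∂QRST = RST − QST + QRT − QRS,
  ∂PQST = QST − PST + PQT − PQS.
This gives a 10×5 integer matrix of rank 4; reducing to Smith normal form yields diagonal entries (1,1,1,1).

Reading off H_k = ker ∂_k / im ∂_{k+1}:

  H_0: rank C_0 − rank ∂_1 = 5 − 4 = 1, and the invariant factors of ∂_1 are all 1, so H_0 = Z.
  H_1: rank ker ∂_1 − rank ∂_2 = (10 − 4) − 6 = 0, and the invariant factors of ∂_2 are all 1, so H_1 = 0.
  H_2: rank ker ∂_2 − rank ∂_3 = (10 − 6) − 4 = 0, and the invariant factors of ∂_3 are all 1, so H_2 = 0.
  H_3: rank ker ∂_3 − rank ∂_4 = (5 − 4) − 0 = 1, and there is no ∂_4, so H_3 = Z.

(K is a triangulation of the 3-sphere S^3.)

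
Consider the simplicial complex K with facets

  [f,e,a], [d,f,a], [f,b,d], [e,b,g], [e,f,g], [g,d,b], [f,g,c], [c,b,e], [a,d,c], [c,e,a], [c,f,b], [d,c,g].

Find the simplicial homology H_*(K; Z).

H_0 ≅ Z,  H_1 ≅ Z/2,  H_2 = 0.

K has 7 vertices, 18 edges, 12 triangles.
rank ∂_0 = 0, rank ∂_1 = 6 ⇒ b_0 = 7 − 0 − 6 = 1; all invariant factors of ∂_1 are 1 so no torsion. So H_0 ≅ Z.
rank ∂_1 = 6, rank ∂_2 = 12 ⇒ b_1 = 18 − 6 − 12 = 0; ∂_2 has invariant factor(s) [2] giving torsion. So H_1 ≅ Z/2.
rank ∂_2 = 12, rank ∂_3 = 0 ⇒ b_2 = 12 − 12 − 0 = 0. So H_2 ≅ 0.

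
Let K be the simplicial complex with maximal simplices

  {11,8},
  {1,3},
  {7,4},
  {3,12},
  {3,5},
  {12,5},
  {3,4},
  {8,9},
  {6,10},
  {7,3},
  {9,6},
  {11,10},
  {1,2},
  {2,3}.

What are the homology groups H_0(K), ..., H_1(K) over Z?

Fix the vertex order 1 < 2 < 3 < 4 < 5 < 6 < 7 < 8 < 9 < 10 < 11 < 12 and write every simplex with vertices in increasing order. Then dim K = 1 and the simplices of K are:

  0-simplices (12): [1], [2], [3], [4], [5], [6], [7], [8], [9], [10], [11], [12]
  1-simplices (14): [1,2], [1,3], [2,3], [3,4], [3,5], [3,7], [3,12], [4,7], [5,12], [6,9], [6,10], [8,9], [8,11], [10,11]

Hence C_0 ≅ Z^12, C_1 ≅ Z^14.

The boundary map ∂_1: C_1 → C_0 is given by ∂[p,q] = [q] − [p]. For instance
  ∂[6,9] = [9] − [6].
The 12×14 boundary matrix has rank 10 and Smith normal form diag(1,1,1,1,1,1,1,1,1,1).

Now H_k = ker ∂_k / im ∂_{k+1}, so:

  H_0: rank C_0 − rank ∂_1 = 12 − 10 = 2, and the invariant factors of ∂_1 are all 1, so H_0 = Z^2.
  H_1: rank ker ∂_1 − rank ∂_2 = (14 − 10) − 0 = 4, and there is no ∂_2, so H_1 = Z^4.

As a check, the Euler characteristic is 12 − 14 = -2, which agrees with 2 − 4 = -2.
(K is a triangulation of the disjoint union of a wedge of 3 circles and the circle S^1.)

H_0 = Z^2,  H_1 = Z^4.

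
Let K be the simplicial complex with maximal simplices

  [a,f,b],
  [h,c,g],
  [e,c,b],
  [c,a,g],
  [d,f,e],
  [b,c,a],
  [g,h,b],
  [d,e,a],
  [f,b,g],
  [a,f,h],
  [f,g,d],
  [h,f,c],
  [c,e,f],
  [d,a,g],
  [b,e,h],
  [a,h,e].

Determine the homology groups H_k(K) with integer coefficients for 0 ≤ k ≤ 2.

H_0 ≅ Z,  H_1 ≅ Z^2,  H_2 ≅ Z.

We work with the vertex ordering a < b < c < d < e < f < g < h. The simplices of K, each written with vertices in increasing order, are:

  0-simplices (8): a, b, c, d, e, f, g, h
  1-simplices (24): ab, ac, ad, ae, af, ag, ah, bc, be, bf, bg, bh, ce, cf, cg, ch, de, df, dg, ef, eh, fg, fh, gh
  2-simplices (16): abc, abf, acg, ade, adg, aeh, afh, bce, beh, bfg, bgh, cef, cfh, cgh, def, dfg

Hence C_0 ≅ Z^8, C_1 ≅ Z^24, C_2 ≅ Z^16.

∂_1: C_1 → C_0 is given by ∂[p,q] = [q] − [p].
As a 8×24 matrix over Z this has rank 7, with invariant factors (1,1,1,1,1,1,1).

∂_2: C_2 → C_1 maps a triangle to the signed sum of its edges. For instance
  ∂acg = cg − ag + ac,
  ∂cfh = fh − ch + cf.
This gives a 24×16 integer matrix of rank 15; reducing to Smith normal form yields diagonal entries (1,1,1,1,1,1,1,1,1,1,1,1,1,1,1).

Reading off H_k = ker ∂_k / im ∂_{k+1}:

  H_0: rank C_0 − rank ∂_1 = 8 − 7 = 1, and the invariant factors of ∂_1 are all 1, so H_0 = Z.
  H_1: rank ker ∂_1 − rank ∂_2 = (24 − 7) − 15 = 2, and the invariant factors of ∂_2 are all 1, so H_1 = Z^2.
  H_2: rank ker ∂_2 − rank ∂_3 = (16 − 15) − 0 = 1, and there is no ∂_3, so H_2 = Z.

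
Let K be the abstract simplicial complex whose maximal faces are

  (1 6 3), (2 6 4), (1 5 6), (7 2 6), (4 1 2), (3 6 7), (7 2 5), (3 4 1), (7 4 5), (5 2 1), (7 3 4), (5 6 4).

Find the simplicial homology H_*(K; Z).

Fix the vertex order 1 < 2 < 3 < 4 < 5 < 6 < 7 and write every simplex with vertices in increasing order. Then dim K = 2 and the simplices of K are:

  0-simplices (7): [1], [2], [3], [4], [5], [6], [7]
  1-simplices (18): [1,2], [1,3], [1,4], [1,5], [1,6], [2,4], [2,5], [2,6], [2,7], [3,4], [3,6], [3,7], [4,5], [4,6], [4,7], [5,6], [5,7], [6,7]
  2-simplices (12): [1,2,4], [1,2,5], [1,3,4], [1,3,6], [1,5,6], [2,4,6], [2,5,7], [2,6,7], [3,4,7], [3,6,7], [4,5,6], [4,5,7]

so the chain groups are C_0 ≅ Z^7, C_1 ≅ Z^18, C_2 ≅ Z^12.

∂_1: C_1 → C_0 is given by ∂[p,q] = [q] − [p].
The 7×18 boundary matrix has rank 6 and Smith normal form diag(1,1,1,1,1,1).

The boundary map ∂_2: C_2 → C_1 sends each 2-simplex [p,q,r] to [q,r] − [p,r] + [p,q]. For instance
  ∂[3,6,7] = [6,7] − [3,7] + [3,6],
  ∂[2,5,7] = [5,7] − [2,7] + [2,5].
This gives a 18×12 integer matrix of rank 12; reducing to Smith normal form yields diagonal entries (1,1,1,1,1,1,1,1,1,1,1,2).

Reading off H_k = ker ∂_k / im ∂_{k+1}:

  H_0: rank C_0 − rank ∂_1 = 7 − 6 = 1, and the invariant factors of ∂_1 are all 1, so H_0 ≅ Z.
  H_1: rank ker ∂_1 − rank ∂_2 = (18 − 6) − 12 = 0, and ∂_2 has invariant factor 2 > 1, so H_1 ≅ Z/2.
  H_2: rank ker ∂_2 − rank ∂_3 = (12 − 12) − 0 = 0, and there is no ∂_3, so H_2 ≅ 0.

As a check, the Euler characteristic is 7 − 18 + 12 = 1, which agrees with 1 − 0 + 0 = 1.

H_0 ≅ Z,  H_1 ≅ Z/2,  H_2 = 0.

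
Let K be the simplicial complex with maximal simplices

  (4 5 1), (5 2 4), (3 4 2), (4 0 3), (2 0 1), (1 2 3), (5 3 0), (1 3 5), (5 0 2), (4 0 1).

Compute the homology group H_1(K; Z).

Fix the vertex order 0 < 1 < 2 < 3 < 4 < 5 and write every simplex with vertices in increasing order. Then dim K = 2 and the simplices of K are:

  0-simplices (6): [0], [1], [2], [3], [4], [5]
  1-simplices (15): [0,1], [0,2], [0,3], [0,4], [0,5], [1,2], [1,3], [1,4], [1,5], [2,3], [2,4], [2,5], [3,4], [3,5], [4,5]
  2-simplices (10): [0,1,2], [0,1,4], [0,2,5], [0,3,4], [0,3,5], [1,2,3], [1,3,5], [1,4,5], [2,3,4], [2,4,5]

giving chain groups C_0 ≅ Z^6, C_1 ≅ Z^15, C_2 ≅ Z^10.

∂_1: C_1 → C_0 is given by ∂[p,q] = [q] − [p].
This gives a 6×15 integer matrix of rank 5; reducing to Smith normal form yields diagonal entries (1,1,1,1,1).

∂_2: C_2 → C_1 maps a triangle to the signed sum of its edges. For instance
  ∂[0,3,5] = [3,5] − [0,5] + [0,3],
  ∂[0,2,5] = [2,5] − [0,5] + [0,2].
The 15×10 boundary matrix has rank 10 and Smith normal form diag(1,1,1,1,1,1,1,1,1,2).

Now H_k = ker ∂_k / im ∂_{k+1}, so:

  H_1: rank ker ∂_1 − rank ∂_2 = (15 − 5) − 10 = 0, and ∂_2 has invariant factor 2 > 1, so H_1 ≅ Z/2.

H_1 = Z/2.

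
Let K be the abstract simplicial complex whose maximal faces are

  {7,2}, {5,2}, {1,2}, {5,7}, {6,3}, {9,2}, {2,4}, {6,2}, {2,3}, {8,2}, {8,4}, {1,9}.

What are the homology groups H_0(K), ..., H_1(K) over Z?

K has 9 vertices, 12 edges.
rank ∂_0 = 0, rank ∂_1 = 8 ⇒ b_0 = 9 − 0 − 8 = 1; all invariant factors of ∂_1 are 1 so no torsion. So H_0 = Z.
rank ∂_1 = 8, rank ∂_2 = 0 ⇒ b_1 = 12 − 8 − 0 = 4. So H_1 = Z^4.

H_0 ≅ Z,  H_1 ≅ Z^4.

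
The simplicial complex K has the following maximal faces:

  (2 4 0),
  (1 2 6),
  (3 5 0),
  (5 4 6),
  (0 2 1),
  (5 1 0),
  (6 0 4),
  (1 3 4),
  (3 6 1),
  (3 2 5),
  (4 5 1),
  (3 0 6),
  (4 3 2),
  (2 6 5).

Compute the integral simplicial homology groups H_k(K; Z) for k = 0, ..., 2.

H_0 = Z,  H_1 = Z^2,  H_2 = Z.

Take the total order 0 < 1 < 2 < 3 < 4 < 5 < 6 on the vertex set. Then K (dimension 2) consists of the simplices:

  0-simplices (7): [0], [1], [2], [3], [4], [5], [6]
  1-simplices (21): [0,1], [0,2], [0,3], [0,4], [0,5], [0,6], [1,2], [1,3], [1,4], [1,5], [1,6], [2,3], [2,4], [2,5], [2,6], [3,4], [3,5], [3,6], [4,5], [4,6], [5,6]
  2-simplices (14): [0,1,2], [0,1,5], [0,2,4], [0,3,5], [0,3,6], [0,4,6], [1,2,6], [1,3,4], [1,3,6], [1,4,5], [2,3,4], [2,3,5], [2,5,6], [4,5,6]

Hence C_0 ≅ Z^7, C_1 ≅ Z^21, C_2 ≅ Z^14.

The boundary map ∂_1: C_1 → C_0 sends each edge [p,q] (with p < q) to q − p. For instance
  ∂[1,3] = [3] − [1].
The resulting 7×21 matrix has rank 6, and its Smith normal form has invariant factors (1,1,1,1,1,1).

∂_2: C_2 → C_1 maps a triangle to the signed sum of its edges. For instance
  ∂[0,1,2] = [1,2] − [0,2] + [0,1],
  ∂[0,3,6] = [3,6] − [0,6] + [0,3].
This gives a 21×14 integer matrix of rank 13; reducing to Smith normal form yields diagonal entries (1,1,1,1,1,1,1,1,1,1,1,1,1).

Now H_k = ker ∂_k / im ∂_{k+1}, so:

  H_0: rank C_0 − rank ∂_1 = 7 − 6 = 1, and the invariant factors of ∂_1 are all 1, so H_0 ≅ Z.
  H_1: rank ker ∂_1 − rank ∂_2 = (21 − 6) − 13 = 2, and the invariant factors of ∂_2 are all 1, so H_1 ≅ Z^2.
  H_2: rank ker ∂_2 − rank ∂_3 = (14 − 13) − 0 = 1, and there is no ∂_3, so H_2 ≅ Z.

(K is a triangulation of the torus T^2.)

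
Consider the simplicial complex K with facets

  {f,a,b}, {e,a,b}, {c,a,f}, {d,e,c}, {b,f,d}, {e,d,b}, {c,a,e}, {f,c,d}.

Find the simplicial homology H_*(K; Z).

We work with the vertex ordering a < b < c < d < e < f. The simplices of K, each written with vertices in increasing order, are:

  0-simplices (6): a, b, c, d, e, f
  1-simplices (12): ab, ac, ae, af, bd, be, bf, cd, ce, cf, de, df
  2-simplices (8): abe, abf, ace, acf, bde, bdf, cde, cdf

Hence C_0 ≅ Z^6, C_1 ≅ Z^12, C_2 ≅ Z^8.

Boundary ∂_1: C_1 → C_0 is given by ∂[p,q] = [q] − [p].
As a 6×12 matrix over Z this has rank 5, with invariant factors (1,1,1,1,1).

∂_2: C_2 → C_1 maps a triangle to the signed sum of its edges. For instance
  ∂bdf = df − bf + bd,
  ∂cdf = df − cf + cd.
This gives a 12×8 integer matrix of rank 7; reducing to Smith normal form yields diagonal entries (1,1,1,1,1,1,1).

Now H_k = ker ∂_k / im ∂_{k+1}, so:

  H_0: rank C_0 − rank ∂_1 = 6 − 5 = 1, and the invariant factors of ∂_1 are all 1, so H_0 ≅ Z.
  H_1: rank ker ∂_1 − rank ∂_2 = (12 − 5) − 7 = 0, and the invariant factors of ∂_2 are all 1, so H_1 ≅ 0.
  H_2: rank ker ∂_2 − rank ∂_3 = (8 − 7) − 0 = 1, and there is no ∂_3, so H_2 ≅ Z.

As a check, the Euler characteristic is 6 − 12 + 8 = 2, which agrees with 1 − 0 + 1 = 2.
(K is a triangulation of the 2-sphere S^2.)

H_0 = Z,  H_1 = 0,  H_2 = Z.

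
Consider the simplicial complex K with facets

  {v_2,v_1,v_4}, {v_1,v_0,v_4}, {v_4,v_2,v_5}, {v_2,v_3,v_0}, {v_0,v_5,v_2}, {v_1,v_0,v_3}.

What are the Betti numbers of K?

Take the total order v_0 < v_1 < v_2 < v_3 < v_4 < v_5 on the vertex set. Then K (dimension 2) consists of the simplices:

  0-simplices (6): [v_0], [v_1], [v_2], [v_3], [v_4], [v_5]
  1-simplices (12): [v_0,v_1], [v_0,v_2], [v_0,v_3], [v_0,v_4], [v_0,v_5], [v_1,v_2], [v_1,v_3], [v_1,v_4], [v_2,v_3], [v_2,v_4], [v_2,v_5], [v_4,v_5]
  2-simplices (6): [v_0,v_1,v_3], [v_0,v_1,v_4], [v_0,v_2,v_3], [v_0,v_2,v_5], [v_1,v_2,v_4], [v_2,v_4,v_5]

Hence C_0 ≅ Z^6, C_1 ≅ Z^12, C_2 ≅ Z^6.

∂_1: C_1 → C_0 is given by ∂[p,q] = [q] − [p].
The 6×12 boundary matrix has rank 5 and Smith normal form diag(1,1,1,1,1).

The boundary map ∂_2: C_2 → C_1 sends each 2-simplex [p,q,r] to [q,r] − [p,r] + [p,q]. For instance
  ∂[v_0,v_2,v_3] = [v_2,v_3] − [v_0,v_3] + [v_0,v_2],
  ∂[v_0,v_2,v_5] = [v_2,v_5] − [v_0,v_5] + [v_0,v_2].
The resulting 12×6 matrix has rank 6, and its Smith normal form has invariant factors (1,1,1,1,1,1).

Now H_k = ker ∂_k / im ∂_{k+1}, so:

  H_0: rank C_0 − rank ∂_1 = 6 − 5 = 1, and the invariant factors of ∂_1 are all 1, so H_0 ≅ Z.
  H_1: rank ker ∂_1 − rank ∂_2 = (12 − 5) − 6 = 1, and the invariant factors of ∂_2 are all 1, so H_1 ≅ Z.
  H_2: rank ker ∂_2 − rank ∂_3 = (6 − 6) − 0 = 0, and there is no ∂_3, so H_2 ≅ 0.

Hence the Betti numbers are b_0 = 1, b_1 = 1, b_2 = 0.

b_0 = 1, b_1 = 1, b_2 = 0.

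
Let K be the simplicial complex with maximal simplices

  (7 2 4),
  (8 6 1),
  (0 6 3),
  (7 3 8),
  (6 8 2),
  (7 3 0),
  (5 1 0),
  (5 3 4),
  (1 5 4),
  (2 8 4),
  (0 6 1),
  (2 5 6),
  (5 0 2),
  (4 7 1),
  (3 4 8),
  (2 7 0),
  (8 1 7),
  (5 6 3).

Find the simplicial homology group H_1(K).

H_1 = Z ⊕ Z/2.

Fix the vertex order 0 < 1 < 2 < 3 < 4 < 5 < 6 < 7 < 8 and write every simplex with vertices in increasing order. Then dim K = 2 and the simplices of K are:

  0-simplices (9): [0], [1], [2], [3], [4], [5], [6], [7], [8]
  1-simplices (27): (27 of them)
  2-simplices (18): [0,1,5], [0,1,6], [0,2,5], [0,2,7], [0,3,6], [0,3,7], [1,4,5], [1,4,7], [1,6,8], [1,7,8], [2,4,7], [2,4,8], [2,5,6], [2,6,8], [3,4,5], [3,4,8], [3,5,6], [3,7,8]

so the chain groups are C_0 ≅ Z^9, C_1 ≅ Z^27, C_2 ≅ Z^18.

The boundary map ∂_1: C_1 → C_0 maps an edge to its endpoints' difference, ∂[p,q] = q − p. For instance
  ∂[2,5] = [5] − [2].
As a 9×27 matrix over Z this has rank 8, with invariant factors (1,1,1,1,1,1,1,1).

∂_2: C_2 → C_1 sends each 2-simplex [p,q,r] to [q,r] − [p,r] + [p,q]. For instance
  ∂[3,7,8] = [7,8] − [3,8] + [3,7],
  ∂[1,6,8] = [6,8] − [1,8] + [1,6].
As a 27×18 matrix over Z this has rank 18, with invariant factors (1,1,1,1,1,1,1,1,1,1,1,1,1,1,1,1,1,2).

Reading off H_k = ker ∂_k / im ∂_{k+1}:

  H_1: rank ker ∂_1 − rank ∂_2 = (27 − 8) − 18 = 1, and ∂_2 has invariant factor 2 > 1, so H_1 = Z ⊕ Z/2.

(K is a triangulation of the Klein bottle.)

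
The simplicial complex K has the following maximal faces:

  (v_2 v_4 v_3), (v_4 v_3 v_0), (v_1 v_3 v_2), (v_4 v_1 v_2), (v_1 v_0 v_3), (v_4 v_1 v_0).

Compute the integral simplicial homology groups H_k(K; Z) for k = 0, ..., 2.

H_0 = Z,  H_1 = 0,  H_2 = Z.

Fix the vertex order v_0 < v_1 < v_2 < v_3 < v_4 and write every simplex with vertices in increasing order. Then dim K = 2 and the simplices of K are:

  0-simplices (5): [v_0], [v_1], [v_2], [v_3], [v_4]
  1-simplices (9): [v_0,v_1], [v_0,v_3], [v_0,v_4], [v_1,v_2], [v_1,v_3], [v_1,v_4], [v_2,v_3], [v_2,v_4], [v_3,v_4]
  2-simplices (6): [v_0,v_1,v_3], [v_0,v_1,v_4], [v_0,v_3,v_4], [v_1,v_2,v_3], [v_1,v_2,v_4], [v_2,v_3,v_4]

giving chain groups C_0 ≅ Z^5, C_1 ≅ Z^9, C_2 ≅ Z^6.

∂_1: C_1 → C_0 sends each edge [p,q] (with p < q) to q − p. For instance
  ∂[v_2,v_4] = [v_4] − [v_2].
This gives a 5×9 integer matrix of rank 4; reducing to Smith normal form yields diagonal entries (1,1,1,1).

Boundary ∂_2: C_2 → C_1 sends each 2-simplex [p,q,r] to [q,r] − [p,r] + [p,q]. For instance
  ∂[v_1,v_2,v_4] = [v_2,v_4] − [v_1,v_4] + [v_1,v_2],
  ∂[v_0,v_3,v_4] = [v_3,v_4] − [v_0,v_4] + [v_0,v_3].
This gives a 9×6 integer matrix of rank 5; reducing to Smith normal form yields diagonal entries (1,1,1,1,1).

Reading off H_k = ker ∂_k / im ∂_{k+1}:

  H_0: rank C_0 − rank ∂_1 = 5 − 4 = 1, and the invariant factors of ∂_1 are all 1, so H_0 ≅ Z.
  H_1: rank ker ∂_1 − rank ∂_2 = (9 − 4) − 5 = 0, and the invariant factors of ∂_2 are all 1, so H_1 ≅ 0.
  H_2: rank ker ∂_2 − rank ∂_3 = (6 − 5) − 0 = 1, and there is no ∂_3, so H_2 ≅ Z.

As a check, the Euler characteristic is 5 − 9 + 6 = 2, which agrees with 1 − 0 + 1 = 2.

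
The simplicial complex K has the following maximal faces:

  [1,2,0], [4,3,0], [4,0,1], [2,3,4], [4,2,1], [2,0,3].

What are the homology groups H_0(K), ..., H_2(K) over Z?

H_0 ≅ Z,  H_1 = 0,  H_2 ≅ Z.

Order the vertices as 0 < 1 < 2 < 3 < 4. Listing each simplex with vertices in this order, K has dimension 2 with simplices:

  0-simplices (5): [0], [1], [2], [3], [4]
  1-simplices (9): [0,1], [0,2], [0,3], [0,4], [1,2], [1,4], [2,3], [2,4], [3,4]
  2-simplices (6): [0,1,2], [0,1,4], [0,2,3], [0,3,4], [1,2,4], [2,3,4]

Hence C_0 ≅ Z^5, C_1 ≅ Z^9, C_2 ≅ Z^6.

The boundary map ∂_1: C_1 → C_0 maps an edge to its endpoints' difference, ∂[p,q] = q − p. For instance
  ∂[0,4] = [4] − [0].
As a 5×9 matrix over Z this has rank 4, with invariant factors (1,1,1,1).

The boundary map ∂_2: C_2 → C_1 sends each 2-simplex [p,q,r] to [q,r] − [p,r] + [p,q]. For instance
  ∂[0,1,2] = [1,2] − [0,2] + [0,1],
  ∂[2,3,4] = [3,4] − [2,4] + [2,3].
As a 9×6 matrix over Z this has rank 5, with invariant factors (1,1,1,1,1).

Reading off H_k = ker ∂_k / im ∂_{k+1}:

  H_0: rank C_0 − rank ∂_1 = 5 − 4 = 1, and the invariant factors of ∂_1 are all 1, so H_0 ≅ Z.
  H_1: rank ker ∂_1 − rank ∂_2 = (9 − 4) − 5 = 0, and the invariant factors of ∂_2 are all 1, so H_1 ≅ 0.
  H_2: rank ker ∂_2 − rank ∂_3 = (6 − 5) − 0 = 1, and there is no ∂_3, so H_2 ≅ Z.

(K is a triangulation of the 2-sphere S^2.)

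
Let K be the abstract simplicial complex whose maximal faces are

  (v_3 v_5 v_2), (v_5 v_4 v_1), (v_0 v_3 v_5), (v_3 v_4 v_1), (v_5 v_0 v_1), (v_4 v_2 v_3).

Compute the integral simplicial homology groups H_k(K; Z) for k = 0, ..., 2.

Take the total order v_0 < v_1 < v_2 < v_3 < v_4 < v_5 on the vertex set. Then K (dimension 2) consists of the simplices:

  0-simplices (6): [v_0], [v_1], [v_2], [v_3], [v_4], [v_5]
  1-simplices (12): [v_0,v_1], [v_0,v_3], [v_0,v_5], [v_1,v_3], [v_1,v_4], [v_1,v_5], [v_2,v_3], [v_2,v_4], [v_2,v_5], [v_3,v_4], [v_3,v_5], [v_4,v_5]
  2-simplices (6): [v_0,v_1,v_5], [v_0,v_3,v_5], [v_1,v_3,v_4], [v_1,v_4,v_5], [v_2,v_3,v_4], [v_2,v_3,v_5]

giving chain groups C_0 ≅ Z^6, C_1 ≅ Z^12, C_2 ≅ Z^6.

∂_1: C_1 → C_0 is given by ∂[p,q] = [q] − [p].
The resulting 6×12 matrix has rank 5, and its Smith normal form has invariant factors (1,1,1,1,1).

∂_2: C_2 → C_1 acts by ∂[p,q,r] = [q,r] − [p,r] + [p,q]. For instance
  ∂[v_0,v_1,v_5] = [v_1,v_5] − [v_0,v_5] + [v_0,v_1],
  ∂[v_0,v_3,v_5] = [v_3,v_5] − [v_0,v_5] + [v_0,v_3].
As a 12×6 matrix over Z this has rank 6, with invariant factors (1,1,1,1,1,1).

Computing H_k = (kernel of ∂_k) / (image of ∂_{k+1}):

  H_0: rank C_0 − rank ∂_1 = 6 − 5 = 1, and the invariant factors of ∂_1 are all 1, so H_0 ≅ Z.
  H_1: rank ker ∂_1 − rank ∂_2 = (12 − 5) − 6 = 1, and the invariant factors of ∂_2 are all 1, so H_1 ≅ Z.
  H_2: rank ker ∂_2 − rank ∂_3 = (6 − 6) − 0 = 0, and there is no ∂_3, so H_2 ≅ 0.

(K is a triangulation of the cylinder S^1 x I.)

H_0 = Z,  H_1 = Z,  H_2 = 0.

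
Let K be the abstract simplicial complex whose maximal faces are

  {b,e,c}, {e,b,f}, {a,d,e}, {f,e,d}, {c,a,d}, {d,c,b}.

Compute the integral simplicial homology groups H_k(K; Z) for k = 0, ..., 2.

Order the vertices as a < b < c < d < e < f. Listing each simplex with vertices in this order, K has dimension 2 with simplices:

  0-simplices (6): a, b, c, d, e, f
  1-simplices (12): ac, ad, ae, bc, bd, be, bf, cd, ce, de, df, ef
  2-simplices (6): acd, ade, bcd, bce, bef, def

giving chain groups C_0 ≅ Z^6, C_1 ≅ Z^12, C_2 ≅ Z^6.

∂_1: C_1 → C_0 maps an edge to its endpoints' difference, ∂[p,q] = q − p. For instance
  ∂cd = d − c.
This gives a 6×12 integer matrix of rank 5; reducing to Smith normal form yields diagonal entries (1,1,1,1,1).

∂_2: C_2 → C_1 sends each 2-simplex [p,q,r] to [q,r] − [p,r] + [p,q]. For instance
  ∂def = ef − df + de,
  ∂bef = ef − bf + be.
The 12×6 boundary matrix has rank 6 and Smith normal form diag(1,1,1,1,1,1).

Now H_k = ker ∂_k / im ∂_{k+1}, so:

  H_0: rank C_0 − rank ∂_1 = 6 − 5 = 1, and the invariant factors of ∂_1 are all 1, so H_0 = Z.
  H_1: rank ker ∂_1 − rank ∂_2 = (12 − 5) − 6 = 1, and the invariant factors of ∂_2 are all 1, so H_1 = Z.
  H_2: rank ker ∂_2 − rank ∂_3 = (6 − 6) − 0 = 0, and there is no ∂_3, so H_2 = 0.

As a check, the Euler characteristic is 6 − 12 + 6 = 0, which agrees with 1 − 1 + 0 = 0.
(K is a triangulation of the cylinder S^1 x I.)

H_0 ≅ Z,  H_1 ≅ Z,  H_2 = 0.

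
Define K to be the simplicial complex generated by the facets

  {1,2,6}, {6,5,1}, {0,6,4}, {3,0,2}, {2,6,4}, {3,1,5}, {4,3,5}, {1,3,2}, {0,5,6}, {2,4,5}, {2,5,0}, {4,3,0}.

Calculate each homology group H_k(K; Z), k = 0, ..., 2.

H_0 ≅ Z,  H_1 ≅ Z/2,  H_2 = 0.

Take the total order 0 < 1 < 2 < 3 < 4 < 5 < 6 on the vertex set. Then K (dimension 2) consists of the simplices:

  0-simplices (7): [0], [1], [2], [3], [4], [5], [6]
  1-simplices (18): [0,2], [0,3], [0,4], [0,5], [0,6], [1,2], [1,3], [1,5], [1,6], [2,3], [2,4], [2,5], [2,6], [3,4], [3,5], [4,5], [4,6], [5,6]
  2-simplices (12): [0,2,3], [0,2,5], [0,3,4], [0,4,6], [0,5,6], [1,2,3], [1,2,6], [1,3,5], [1,5,6], [2,4,5], [2,4,6], [3,4,5]

Hence C_0 ≅ Z^7, C_1 ≅ Z^18, C_2 ≅ Z^12.

The boundary map ∂_1: C_1 → C_0 is given by ∂[p,q] = [q] − [p]. For instance
  ∂[2,5] = [5] − [2].
The 7×18 boundary matrix has rank 6 and Smith normal form diag(1,1,1,1,1,1).

∂_2: C_2 → C_1 maps a triangle to the signed sum of its edges. For instance
  ∂[2,4,6] = [4,6] − [2,6] + [2,4],
  ∂[0,2,3] = [2,3] − [0,3] + [0,2].
This gives a 18×12 integer matrix of rank 12; reducing to Smith normal form yields diagonal entries (1,1,1,1,1,1,1,1,1,1,1,2).

Now H_k = ker ∂_k / im ∂_{k+1}, so:

  H_0: rank C_0 − rank ∂_1 = 7 − 6 = 1, and the invariant factors of ∂_1 are all 1, so H_0 ≅ Z.
  H_1: rank ker ∂_1 − rank ∂_2 = (18 − 6) − 12 = 0, and ∂_2 has invariant factor 2 > 1, so H_1 ≅ Z/2.
  H_2: rank ker ∂_2 − rank ∂_3 = (12 − 12) − 0 = 0, and there is no ∂_3, so H_2 ≅ 0.

As a check, the Euler characteristic is 7 − 18 + 12 = 1, which agrees with 1 − 0 + 0 = 1.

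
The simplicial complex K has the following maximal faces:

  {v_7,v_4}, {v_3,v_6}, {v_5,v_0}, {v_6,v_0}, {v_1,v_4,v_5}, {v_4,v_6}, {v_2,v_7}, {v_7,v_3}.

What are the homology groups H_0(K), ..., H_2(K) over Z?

Order the vertices as v_0 < v_1 < v_2 < v_3 < v_4 < v_5 < v_6 < v_7. Listing each simplex with vertices in this order, K has dimension 2 with simplices:

  0-simplices (8): [v_0], [v_1], [v_2], [v_3], [v_4], [v_5], [v_6], [v_7]
  1-simplices (10): [v_0,v_5], [v_0,v_6], [v_1,v_4], [v_1,v_5], [v_2,v_7], [v_3,v_6], [v_3,v_7], [v_4,v_5], [v_4,v_6], [v_4,v_7]
  2-simplices (1): [v_1,v_4,v_5]

so the chain groups are C_0 ≅ Z^8, C_1 ≅ Z^10, C_2 ≅ Z^1.

∂_1: C_1 → C_0 is given by ∂[p,q] = [q] − [p]. For instance
  ∂[v_3,v_6] = [v_6] − [v_3].
As a 8×10 matrix over Z this has rank 7, with invariant factors (1,1,1,1,1,1,1).

∂_2: C_2 → C_1 sends each 2-simplex [p,q,r] to [q,r] − [p,r] + [p,q]. For instance
  ∂[v_1,v_4,v_5] = [v_4,v_5] − [v_1,v_5] + [v_1,v_4].
As a 10×1 matrix over Z this has rank 1, with invariant factors (1).

Computing H_k = (kernel of ∂_k) / (image of ∂_{k+1}):

  H_0: rank C_0 − rank ∂_1 = 8 − 7 = 1, and the invariant factors of ∂_1 are all 1, so H_0 ≅ Z.
  H_1: rank ker ∂_1 − rank ∂_2 = (10 − 7) − 1 = 2, and the invariant factors of ∂_2 are all 1, so H_1 ≅ Z^2.
  H_2: rank ker ∂_2 − rank ∂_3 = (1 − 1) − 0 = 0, and there is no ∂_3, so H_2 ≅ 0.

H_0 ≅ Z,  H_1 ≅ Z^2,  H_2 = 0.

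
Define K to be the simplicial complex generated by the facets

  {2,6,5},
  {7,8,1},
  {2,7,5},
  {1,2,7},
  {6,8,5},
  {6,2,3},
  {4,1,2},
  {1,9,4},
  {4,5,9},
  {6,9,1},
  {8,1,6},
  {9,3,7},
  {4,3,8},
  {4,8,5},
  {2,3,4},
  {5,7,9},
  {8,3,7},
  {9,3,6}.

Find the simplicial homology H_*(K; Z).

Order the vertices as 1 < 2 < 3 < 4 < 5 < 6 < 7 < 8 < 9. Listing each simplex with vertices in this order, K has dimension 2 with simplices:

  0-simplices (9): [1], [2], [3], [4], [5], [6], [7], [8], [9]
  1-simplices (27): (27 of them)
  2-simplices (18): [1,2,4], [1,2,7], [1,4,9], [1,6,8], [1,6,9], [1,7,8], [2,3,4], [2,3,6], [2,5,6], [2,5,7], [3,4,8], [3,6,9], [3,7,8], [3,7,9], [4,5,8], [4,5,9], [5,6,8], [5,7,9]

so the chain groups are C_0 ≅ Z^9, C_1 ≅ Z^27, C_2 ≅ Z^18.

The boundary map ∂_1: C_1 → C_0 is given by ∂[p,q] = [q] − [p]. For instance
  ∂[3,6] = [6] − [3].
This gives a 9×27 integer matrix of rank 8; reducing to Smith normal form yields diagonal entries (1,1,1,1,1,1,1,1).

Boundary ∂_2: C_2 → C_1 sends each 2-simplex [p,q,r] to [q,r] − [p,r] + [p,q]. For instance
  ∂[5,6,8] = [6,8] − [5,8] + [5,6],
  ∂[2,5,6] = [5,6] − [2,6] + [2,5].
The 27×18 boundary matrix has rank 17 and Smith normal form diag(1,1,1,1,1,1,1,1,1,1,1,1,1,1,1,1,1).

Reading off H_k = ker ∂_k / im ∂_{k+1}:

  H_0: rank C_0 − rank ∂_1 = 9 − 8 = 1, and the invariant factors of ∂_1 are all 1, so H_0 ≅ Z.
  H_1: rank ker ∂_1 − rank ∂_2 = (27 − 8) − 17 = 2, and the invariant factors of ∂_2 are all 1, so H_1 ≅ Z^2.
  H_2: rank ker ∂_2 − rank ∂_3 = (18 − 17) − 0 = 1, and there is no ∂_3, so H_2 ≅ Z.

(K is a triangulation of the torus T^2.)

H_0 ≅ Z,  H_1 ≅ Z^2,  H_2 ≅ Z.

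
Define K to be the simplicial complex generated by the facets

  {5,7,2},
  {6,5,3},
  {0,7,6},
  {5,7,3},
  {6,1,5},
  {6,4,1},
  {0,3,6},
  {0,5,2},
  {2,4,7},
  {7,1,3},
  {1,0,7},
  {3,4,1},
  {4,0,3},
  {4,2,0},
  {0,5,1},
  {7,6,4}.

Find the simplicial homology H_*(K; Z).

H_0 = Z,  H_1 = Z^2,  H_2 = Z.

We work with the vertex ordering 0 < 1 < 2 < 3 < 4 < 5 < 6 < 7. The simplices of K, each written with vertices in increasing order, are:

  0-simplices (8): [0], [1], [2], [3], [4], [5], [6], [7]
  1-simplices (24): (24 of them)
  2-simplices (16): [0,1,5], [0,1,7], [0,2,4], [0,2,5], [0,3,4], [0,3,6], [0,6,7], [1,3,4], [1,3,7], [1,4,6], [1,5,6], [2,4,7], [2,5,7], [3,5,6], [3,5,7], [4,6,7]

giving chain groups C_0 ≅ Z^8, C_1 ≅ Z^24, C_2 ≅ Z^16.

∂_1: C_1 → C_0 sends each edge [p,q] (with p < q) to q − p. For instance
  ∂[0,4] = [4] − [0].
The 8×24 boundary matrix has rank 7 and Smith normal form diag(1,1,1,1,1,1,1).

∂_2: C_2 → C_1 acts by ∂[p,q,r] = [q,r] − [p,r] + [p,q]. For instance
  ∂[3,5,7] = [5,7] − [3,7] + [3,5],
  ∂[1,4,6] = [4,6] − [1,6] + [1,4].
This gives a 24×16 integer matrix of rank 15; reducing to Smith normal form yields diagonal entries (1,1,1,1,1,1,1,1,1,1,1,1,1,1,1).

Reading off H_k = ker ∂_k / im ∂_{k+1}:

  H_0: rank C_0 − rank ∂_1 = 8 − 7 = 1, and the invariant factors of ∂_1 are all 1, so H_0 ≅ Z.
  H_1: rank ker ∂_1 − rank ∂_2 = (24 − 7) − 15 = 2, and the invariant factors of ∂_2 are all 1, so H_1 ≅ Z^2.
  H_2: rank ker ∂_2 − rank ∂_3 = (16 − 15) − 0 = 1, and there is no ∂_3, so H_2 ≅ Z.

As a check, the Euler characteristic is 8 − 24 + 16 = 0, which agrees with 1 − 2 + 1 = 0.
(K is a triangulation of the torus T^2.)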